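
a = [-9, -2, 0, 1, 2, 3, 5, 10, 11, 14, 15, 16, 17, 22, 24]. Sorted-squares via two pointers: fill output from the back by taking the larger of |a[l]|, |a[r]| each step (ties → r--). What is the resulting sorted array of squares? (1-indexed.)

[0, 1, 4, 4, 9, 25, 81, 100, 121, 196, 225, 256, 289, 484, 576]

[1,15] |-9|<=|24| out[15]=576 → r--
[1,14] |-9|<=|22| out[14]=484 → r--
[1,13] |-9|<=|17| out[13]=289 → r--
[1,12] |-9|<=|16| out[12]=256 → r--
[1,11] |-9|<=|15| out[11]=225 → r--
[1,10] |-9|<=|14| out[10]=196 → r--
[1,9] |-9|<=|11| out[9]=121 → r--
[1,8] |-9|<=|10| out[8]=100 → r--
[1,7] |-9|>|5| out[7]=81 → l++
[2,7] |-2|<=|5| out[6]=25 → r--
[2,6] |-2|<=|3| out[5]=9 → r--
[2,5] |-2|<=|2| out[4]=4 → r--
[2,4] |-2|>|1| out[3]=4 → l++
[3,4] |0|<=|1| out[2]=1 → r--
[3,3] |0|<=|0| out[1]=0 → r--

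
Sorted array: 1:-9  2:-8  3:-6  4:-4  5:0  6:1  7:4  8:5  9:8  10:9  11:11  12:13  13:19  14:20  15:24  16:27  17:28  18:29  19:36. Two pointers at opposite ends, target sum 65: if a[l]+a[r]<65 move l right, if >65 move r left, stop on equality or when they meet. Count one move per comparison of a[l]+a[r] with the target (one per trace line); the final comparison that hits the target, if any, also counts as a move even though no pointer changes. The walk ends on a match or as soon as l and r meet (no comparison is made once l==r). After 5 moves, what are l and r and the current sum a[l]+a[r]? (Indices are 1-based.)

[1,19] -9+36=27 <65 → l++
[2,19] -8+36=28 <65 → l++
[3,19] -6+36=30 <65 → l++
[4,19] -4+36=32 <65 → l++
[5,19] 0+36=36 <65 → l++

l=6, r=19, sum=37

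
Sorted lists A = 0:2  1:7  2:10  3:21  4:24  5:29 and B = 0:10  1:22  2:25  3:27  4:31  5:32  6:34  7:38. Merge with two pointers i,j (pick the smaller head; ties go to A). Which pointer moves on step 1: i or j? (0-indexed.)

i

i=0 j=0: A[i]=2<=B[j]=10 take 2, i++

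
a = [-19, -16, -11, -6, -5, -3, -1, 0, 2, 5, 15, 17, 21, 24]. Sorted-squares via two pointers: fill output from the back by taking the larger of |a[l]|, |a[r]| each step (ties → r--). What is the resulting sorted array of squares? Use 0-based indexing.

[0,13] |-19|<=|24| out[13]=576 → r--
[0,12] |-19|<=|21| out[12]=441 → r--
[0,11] |-19|>|17| out[11]=361 → l++
[1,11] |-16|<=|17| out[10]=289 → r--
[1,10] |-16|>|15| out[9]=256 → l++
[2,10] |-11|<=|15| out[8]=225 → r--
[2,9] |-11|>|5| out[7]=121 → l++
[3,9] |-6|>|5| out[6]=36 → l++
[4,9] |-5|<=|5| out[5]=25 → r--
[4,8] |-5|>|2| out[4]=25 → l++
[5,8] |-3|>|2| out[3]=9 → l++
[6,8] |-1|<=|2| out[2]=4 → r--
[6,7] |-1|>|0| out[1]=1 → l++
[7,7] |0|<=|0| out[0]=0 → r--

[0, 1, 4, 9, 25, 25, 36, 121, 225, 256, 289, 361, 441, 576]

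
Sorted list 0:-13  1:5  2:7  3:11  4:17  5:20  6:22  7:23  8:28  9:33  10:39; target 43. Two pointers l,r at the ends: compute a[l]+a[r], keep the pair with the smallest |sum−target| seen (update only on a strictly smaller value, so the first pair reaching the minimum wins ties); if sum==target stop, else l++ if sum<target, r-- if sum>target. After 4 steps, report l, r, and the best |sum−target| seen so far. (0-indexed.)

[0,10] -13+39=26 d=17 * → l++
[1,10] 5+39=44 d=1 * → r--
[1,9] 5+33=38 d=5 → l++
[2,9] 7+33=40 d=3 → l++

l=3, r=9, best |Δ|=1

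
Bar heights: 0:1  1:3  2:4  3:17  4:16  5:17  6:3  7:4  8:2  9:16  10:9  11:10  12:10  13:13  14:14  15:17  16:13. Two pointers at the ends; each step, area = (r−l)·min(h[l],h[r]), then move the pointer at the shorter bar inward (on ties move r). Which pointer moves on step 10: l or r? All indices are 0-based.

r

[0,16] min(1,13)*16=16 best=16 * → l++
[1,16] min(3,13)*15=45 best=45 * → l++
[2,16] min(4,13)*14=56 best=56 * → l++
[3,16] min(17,13)*13=169 best=169 * → r--
[3,15] min(17,17)*12=204 best=204 * → r--
[3,14] min(17,14)*11=154 best=204 → r--
[3,13] min(17,13)*10=130 best=204 → r--
[3,12] min(17,10)*9=90 best=204 → r--
[3,11] min(17,10)*8=80 best=204 → r--
[3,10] min(17,9)*7=63 best=204 → r--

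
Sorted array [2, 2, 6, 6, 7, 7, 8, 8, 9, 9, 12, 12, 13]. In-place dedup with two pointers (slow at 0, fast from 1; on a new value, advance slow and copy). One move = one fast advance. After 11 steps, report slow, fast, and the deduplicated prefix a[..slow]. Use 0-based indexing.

slow=0 fast=1: a[fast]=2=a[slow] dup, fast++
slow=0 fast=2: a[fast]=6≠a[slow]=2 write a[1]=6, slow++,fast++
slow=1 fast=3: a[fast]=6=a[slow] dup, fast++
slow=1 fast=4: a[fast]=7≠a[slow]=6 write a[2]=7, slow++,fast++
slow=2 fast=5: a[fast]=7=a[slow] dup, fast++
slow=2 fast=6: a[fast]=8≠a[slow]=7 write a[3]=8, slow++,fast++
slow=3 fast=7: a[fast]=8=a[slow] dup, fast++
slow=3 fast=8: a[fast]=9≠a[slow]=8 write a[4]=9, slow++,fast++
slow=4 fast=9: a[fast]=9=a[slow] dup, fast++
slow=4 fast=10: a[fast]=12≠a[slow]=9 write a[5]=12, slow++,fast++
slow=5 fast=11: a[fast]=12=a[slow] dup, fast++

slow=5, fast=12, prefix=[2, 6, 7, 8, 9, 12]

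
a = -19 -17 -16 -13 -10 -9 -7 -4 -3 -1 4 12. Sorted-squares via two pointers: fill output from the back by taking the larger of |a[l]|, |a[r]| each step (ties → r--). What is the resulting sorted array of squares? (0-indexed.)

[1, 9, 16, 16, 49, 81, 100, 144, 169, 256, 289, 361]

[0,11] |-19|>|12| out[11]=361 → l++
[1,11] |-17|>|12| out[10]=289 → l++
[2,11] |-16|>|12| out[9]=256 → l++
[3,11] |-13|>|12| out[8]=169 → l++
[4,11] |-10|<=|12| out[7]=144 → r--
[4,10] |-10|>|4| out[6]=100 → l++
[5,10] |-9|>|4| out[5]=81 → l++
[6,10] |-7|>|4| out[4]=49 → l++
[7,10] |-4|<=|4| out[3]=16 → r--
[7,9] |-4|>|-1| out[2]=16 → l++
[8,9] |-3|>|-1| out[1]=9 → l++
[9,9] |-1|<=|-1| out[0]=1 → r--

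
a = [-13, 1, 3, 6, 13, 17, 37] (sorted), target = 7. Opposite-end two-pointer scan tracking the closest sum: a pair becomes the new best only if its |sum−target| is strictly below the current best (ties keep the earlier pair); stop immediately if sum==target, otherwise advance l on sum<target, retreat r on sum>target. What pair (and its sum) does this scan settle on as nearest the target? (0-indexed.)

pair (1, 6) with sum 7 (|Δ|=0)

[0,6] -13+37=24 d=17 * → r--
[0,5] -13+17=4 d=3 * → l++
[1,5] 1+17=18 d=11 → r--
[1,4] 1+13=14 d=7 → r--
[1,3] 1+6=7 d=0 * → stop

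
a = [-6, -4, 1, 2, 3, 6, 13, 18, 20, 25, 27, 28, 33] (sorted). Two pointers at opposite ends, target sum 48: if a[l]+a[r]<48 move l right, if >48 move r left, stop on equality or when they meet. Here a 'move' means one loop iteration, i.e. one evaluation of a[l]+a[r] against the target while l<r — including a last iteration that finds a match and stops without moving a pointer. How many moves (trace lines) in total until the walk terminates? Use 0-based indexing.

10 moves

l=0 r=12: -6+33=27 <48, l++
l=1 r=12: -4+33=29 <48, l++
l=2 r=12: 1+33=34 <48, l++
l=3 r=12: 2+33=35 <48, l++
l=4 r=12: 3+33=36 <48, l++
l=5 r=12: 6+33=39 <48, l++
l=6 r=12: 13+33=46 <48, l++
l=7 r=12: 18+33=51 >48, r--
l=7 r=11: 18+28=46 <48, l++
l=8 r=11: 20+28=48, found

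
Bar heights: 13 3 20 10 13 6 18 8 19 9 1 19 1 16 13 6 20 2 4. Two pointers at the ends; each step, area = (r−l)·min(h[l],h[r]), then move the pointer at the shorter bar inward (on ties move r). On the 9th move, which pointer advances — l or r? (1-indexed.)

l=1 r=19: min(13,4)*18=72 best=72 *, r--
l=1 r=18: min(13,2)*17=34 best=72, r--
l=1 r=17: min(13,20)*16=208 best=208 *, l++
l=2 r=17: min(3,20)*15=45 best=208, l++
l=3 r=17: min(20,20)*14=280 best=280 *, r--
l=3 r=16: min(20,6)*13=78 best=280, r--
l=3 r=15: min(20,13)*12=156 best=280, r--
l=3 r=14: min(20,16)*11=176 best=280, r--
l=3 r=13: min(20,1)*10=10 best=280, r--

r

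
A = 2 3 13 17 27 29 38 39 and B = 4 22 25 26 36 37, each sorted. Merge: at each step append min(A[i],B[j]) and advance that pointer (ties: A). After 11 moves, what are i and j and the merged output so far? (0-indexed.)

i=6, j=5, merged so far=[2, 3, 4, 13, 17, 22, 25, 26, 27, 29, 36]

[i=0,j=0] A[i]=2<=B[j]=4 take 2 → i++
[i=1,j=0] A[i]=3<=B[j]=4 take 3 → i++
[i=2,j=0] A[i]=13>B[j]=4 take 4 → j++
[i=2,j=1] A[i]=13<=B[j]=22 take 13 → i++
[i=3,j=1] A[i]=17<=B[j]=22 take 17 → i++
[i=4,j=1] A[i]=27>B[j]=22 take 22 → j++
[i=4,j=2] A[i]=27>B[j]=25 take 25 → j++
[i=4,j=3] A[i]=27>B[j]=26 take 26 → j++
[i=4,j=4] A[i]=27<=B[j]=36 take 27 → i++
[i=5,j=4] A[i]=29<=B[j]=36 take 29 → i++
[i=6,j=4] A[i]=38>B[j]=36 take 36 → j++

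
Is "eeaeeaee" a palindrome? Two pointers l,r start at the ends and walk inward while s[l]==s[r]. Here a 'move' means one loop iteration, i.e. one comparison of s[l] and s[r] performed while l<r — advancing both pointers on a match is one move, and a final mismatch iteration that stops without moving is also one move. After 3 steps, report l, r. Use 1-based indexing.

l=4, r=5

[1,8] 'e'=='e' → l++,r--
[2,7] 'e'=='e' → l++,r--
[3,6] 'a'=='a' → l++,r--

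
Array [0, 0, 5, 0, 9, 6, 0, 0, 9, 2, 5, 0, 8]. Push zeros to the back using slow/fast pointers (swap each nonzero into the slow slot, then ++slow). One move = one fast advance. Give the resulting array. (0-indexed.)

[5, 9, 6, 9, 2, 5, 8, 0, 0, 0, 0, 0, 0]

slow=0 fast=0: a[fast]=0, fast++
slow=0 fast=1: a[fast]=0, fast++
slow=0 fast=2: a[fast]=5≠0 swap→a[0]=5, slow++,fast++
slow=1 fast=3: a[fast]=0, fast++
slow=1 fast=4: a[fast]=9≠0 swap→a[1]=9, slow++,fast++
slow=2 fast=5: a[fast]=6≠0 swap→a[2]=6, slow++,fast++
slow=3 fast=6: a[fast]=0, fast++
slow=3 fast=7: a[fast]=0, fast++
slow=3 fast=8: a[fast]=9≠0 swap→a[3]=9, slow++,fast++
slow=4 fast=9: a[fast]=2≠0 swap→a[4]=2, slow++,fast++
slow=5 fast=10: a[fast]=5≠0 swap→a[5]=5, slow++,fast++
slow=6 fast=11: a[fast]=0, fast++
slow=6 fast=12: a[fast]=8≠0 swap→a[6]=8, slow++,fast++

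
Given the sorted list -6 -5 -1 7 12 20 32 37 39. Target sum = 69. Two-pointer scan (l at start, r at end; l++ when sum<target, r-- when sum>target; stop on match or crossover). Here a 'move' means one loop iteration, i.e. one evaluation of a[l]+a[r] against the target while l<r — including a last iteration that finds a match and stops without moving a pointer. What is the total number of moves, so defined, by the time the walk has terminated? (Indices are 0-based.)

l=0 r=8: -6+39=33 <69, l++
l=1 r=8: -5+39=34 <69, l++
l=2 r=8: -1+39=38 <69, l++
l=3 r=8: 7+39=46 <69, l++
l=4 r=8: 12+39=51 <69, l++
l=5 r=8: 20+39=59 <69, l++
l=6 r=8: 32+39=71 >69, r--
l=6 r=7: 32+37=69, found

8 moves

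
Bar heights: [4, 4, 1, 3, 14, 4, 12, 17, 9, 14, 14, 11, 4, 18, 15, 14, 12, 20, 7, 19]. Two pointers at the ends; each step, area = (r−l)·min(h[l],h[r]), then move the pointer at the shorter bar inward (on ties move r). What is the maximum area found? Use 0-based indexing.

l=0 r=19: min(4,19)*19=76 best=76 *, l++
l=1 r=19: min(4,19)*18=72 best=76, l++
l=2 r=19: min(1,19)*17=17 best=76, l++
l=3 r=19: min(3,19)*16=48 best=76, l++
l=4 r=19: min(14,19)*15=210 best=210 *, l++
l=5 r=19: min(4,19)*14=56 best=210, l++
l=6 r=19: min(12,19)*13=156 best=210, l++
l=7 r=19: min(17,19)*12=204 best=210, l++
l=8 r=19: min(9,19)*11=99 best=210, l++
l=9 r=19: min(14,19)*10=140 best=210, l++
l=10 r=19: min(14,19)*9=126 best=210, l++
l=11 r=19: min(11,19)*8=88 best=210, l++
l=12 r=19: min(4,19)*7=28 best=210, l++
l=13 r=19: min(18,19)*6=108 best=210, l++
l=14 r=19: min(15,19)*5=75 best=210, l++
l=15 r=19: min(14,19)*4=56 best=210, l++
l=16 r=19: min(12,19)*3=36 best=210, l++
l=17 r=19: min(20,19)*2=38 best=210, r--
l=17 r=18: min(20,7)*1=7 best=210, r--

max area = 210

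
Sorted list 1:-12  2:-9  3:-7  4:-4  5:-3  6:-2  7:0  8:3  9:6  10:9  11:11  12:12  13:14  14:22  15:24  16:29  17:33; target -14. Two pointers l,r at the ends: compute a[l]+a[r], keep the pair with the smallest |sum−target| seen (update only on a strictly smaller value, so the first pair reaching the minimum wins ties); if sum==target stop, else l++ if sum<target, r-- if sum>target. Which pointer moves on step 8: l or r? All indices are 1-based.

r

l=1 r=17: -12+33=21 d=35 *, r--
l=1 r=16: -12+29=17 d=31 *, r--
l=1 r=15: -12+24=12 d=26 *, r--
l=1 r=14: -12+22=10 d=24 *, r--
l=1 r=13: -12+14=2 d=16 *, r--
l=1 r=12: -12+12=0 d=14 *, r--
l=1 r=11: -12+11=-1 d=13 *, r--
l=1 r=10: -12+9=-3 d=11 *, r--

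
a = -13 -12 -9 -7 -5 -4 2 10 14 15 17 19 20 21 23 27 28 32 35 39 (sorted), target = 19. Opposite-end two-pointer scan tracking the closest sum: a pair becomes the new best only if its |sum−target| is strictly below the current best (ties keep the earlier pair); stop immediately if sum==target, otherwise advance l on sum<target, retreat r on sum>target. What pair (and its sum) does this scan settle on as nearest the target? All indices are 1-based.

[1,20] -13+39=26 d=7 * → r--
[1,19] -13+35=22 d=3 * → r--
[1,18] -13+32=19 d=0 * → stop

pair (-13, 32) with sum 19 (|Δ|=0)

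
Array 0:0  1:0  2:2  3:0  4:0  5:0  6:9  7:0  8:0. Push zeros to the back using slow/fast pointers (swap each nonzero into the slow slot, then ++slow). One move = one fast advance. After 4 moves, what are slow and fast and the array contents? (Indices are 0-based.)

slow=0 fast=0: a[fast]=0, fast++
slow=0 fast=1: a[fast]=0, fast++
slow=0 fast=2: a[fast]=2≠0 swap→a[0]=2, slow++,fast++
slow=1 fast=3: a[fast]=0, fast++

slow=1, fast=4, a=[2, 0, 0, 0, 0, 0, 9, 0, 0]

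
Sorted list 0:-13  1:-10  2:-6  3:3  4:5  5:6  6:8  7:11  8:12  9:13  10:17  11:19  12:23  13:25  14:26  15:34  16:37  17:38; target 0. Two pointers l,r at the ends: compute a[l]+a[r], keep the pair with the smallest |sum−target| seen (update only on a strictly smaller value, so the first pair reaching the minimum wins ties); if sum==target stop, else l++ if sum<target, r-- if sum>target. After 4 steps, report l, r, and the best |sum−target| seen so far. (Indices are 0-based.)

l=0, r=13, best |Δ|=13

[0,17] -13+38=25 d=25 * → r--
[0,16] -13+37=24 d=24 * → r--
[0,15] -13+34=21 d=21 * → r--
[0,14] -13+26=13 d=13 * → r--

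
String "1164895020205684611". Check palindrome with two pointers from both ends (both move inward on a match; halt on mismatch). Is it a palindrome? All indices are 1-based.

l=1 r=19: '1'=='1', l++,r--
l=2 r=18: '1'=='1', l++,r--
l=3 r=17: '6'=='6', l++,r--
l=4 r=16: '4'=='4', l++,r--
l=5 r=15: '8'=='8', l++,r--
l=6 r=14: '9'!='6', stop

not a palindrome (mismatch at 6,14)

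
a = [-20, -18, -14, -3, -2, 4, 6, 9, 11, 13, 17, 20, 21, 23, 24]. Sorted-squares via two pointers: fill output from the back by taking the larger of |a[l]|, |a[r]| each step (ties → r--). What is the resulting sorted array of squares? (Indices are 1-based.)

[1,15] |-20|<=|24| out[15]=576 → r--
[1,14] |-20|<=|23| out[14]=529 → r--
[1,13] |-20|<=|21| out[13]=441 → r--
[1,12] |-20|<=|20| out[12]=400 → r--
[1,11] |-20|>|17| out[11]=400 → l++
[2,11] |-18|>|17| out[10]=324 → l++
[3,11] |-14|<=|17| out[9]=289 → r--
[3,10] |-14|>|13| out[8]=196 → l++
[4,10] |-3|<=|13| out[7]=169 → r--
[4,9] |-3|<=|11| out[6]=121 → r--
[4,8] |-3|<=|9| out[5]=81 → r--
[4,7] |-3|<=|6| out[4]=36 → r--
[4,6] |-3|<=|4| out[3]=16 → r--
[4,5] |-3|>|-2| out[2]=9 → l++
[5,5] |-2|<=|-2| out[1]=4 → r--

[4, 9, 16, 36, 81, 121, 169, 196, 289, 324, 400, 400, 441, 529, 576]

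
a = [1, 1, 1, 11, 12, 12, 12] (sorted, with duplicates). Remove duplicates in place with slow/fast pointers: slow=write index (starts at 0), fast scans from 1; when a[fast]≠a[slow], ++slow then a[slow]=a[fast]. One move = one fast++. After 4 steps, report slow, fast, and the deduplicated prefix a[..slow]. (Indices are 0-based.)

(s=0,f=1) a[fast]=1=a[slow] dup → fast++
(s=0,f=2) a[fast]=1=a[slow] dup → fast++
(s=0,f=3) a[fast]=11≠a[slow]=1 write a[1]=11 → slow++,fast++
(s=1,f=4) a[fast]=12≠a[slow]=11 write a[2]=12 → slow++,fast++

slow=2, fast=5, prefix=[1, 11, 12]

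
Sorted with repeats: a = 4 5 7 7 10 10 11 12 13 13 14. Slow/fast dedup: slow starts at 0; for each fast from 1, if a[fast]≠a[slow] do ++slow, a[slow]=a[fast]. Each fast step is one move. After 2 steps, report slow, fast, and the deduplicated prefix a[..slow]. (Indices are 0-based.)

slow=0 fast=1: a[fast]=5≠a[slow]=4 write a[1]=5, slow++,fast++
slow=1 fast=2: a[fast]=7≠a[slow]=5 write a[2]=7, slow++,fast++

slow=2, fast=3, prefix=[4, 5, 7]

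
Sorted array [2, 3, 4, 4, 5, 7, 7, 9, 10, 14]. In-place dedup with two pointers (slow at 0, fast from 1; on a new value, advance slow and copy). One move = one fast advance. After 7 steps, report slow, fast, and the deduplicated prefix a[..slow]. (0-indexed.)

slow=5, fast=8, prefix=[2, 3, 4, 5, 7, 9]

slow=0 fast=1: a[fast]=3≠a[slow]=2 write a[1]=3, slow++,fast++
slow=1 fast=2: a[fast]=4≠a[slow]=3 write a[2]=4, slow++,fast++
slow=2 fast=3: a[fast]=4=a[slow] dup, fast++
slow=2 fast=4: a[fast]=5≠a[slow]=4 write a[3]=5, slow++,fast++
slow=3 fast=5: a[fast]=7≠a[slow]=5 write a[4]=7, slow++,fast++
slow=4 fast=6: a[fast]=7=a[slow] dup, fast++
slow=4 fast=7: a[fast]=9≠a[slow]=7 write a[5]=9, slow++,fast++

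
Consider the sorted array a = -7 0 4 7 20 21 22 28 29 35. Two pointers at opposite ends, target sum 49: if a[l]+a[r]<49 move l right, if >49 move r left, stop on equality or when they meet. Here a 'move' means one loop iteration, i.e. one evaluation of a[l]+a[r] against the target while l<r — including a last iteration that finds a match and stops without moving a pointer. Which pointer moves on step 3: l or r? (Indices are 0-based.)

[0,9] -7+35=28 <49 → l++
[1,9] 0+35=35 <49 → l++
[2,9] 4+35=39 <49 → l++

l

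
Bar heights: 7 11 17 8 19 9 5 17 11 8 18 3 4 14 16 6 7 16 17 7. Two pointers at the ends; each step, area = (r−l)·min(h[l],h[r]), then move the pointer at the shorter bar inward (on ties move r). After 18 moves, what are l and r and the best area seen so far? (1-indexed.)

[1,20] min(7,7)*19=133 best=133 * → r--
[1,19] min(7,17)*18=126 best=133 → l++
[2,19] min(11,17)*17=187 best=187 * → l++
[3,19] min(17,17)*16=272 best=272 * → r--
[3,18] min(17,16)*15=240 best=272 → r--
[3,17] min(17,7)*14=98 best=272 → r--
[3,16] min(17,6)*13=78 best=272 → r--
[3,15] min(17,16)*12=192 best=272 → r--
[3,14] min(17,14)*11=154 best=272 → r--
[3,13] min(17,4)*10=40 best=272 → r--
[3,12] min(17,3)*9=27 best=272 → r--
[3,11] min(17,18)*8=136 best=272 → l++
[4,11] min(8,18)*7=56 best=272 → l++
[5,11] min(19,18)*6=108 best=272 → r--
[5,10] min(19,8)*5=40 best=272 → r--
[5,9] min(19,11)*4=44 best=272 → r--
[5,8] min(19,17)*3=51 best=272 → r--
[5,7] min(19,5)*2=10 best=272 → r--

l=5, r=6, best area=272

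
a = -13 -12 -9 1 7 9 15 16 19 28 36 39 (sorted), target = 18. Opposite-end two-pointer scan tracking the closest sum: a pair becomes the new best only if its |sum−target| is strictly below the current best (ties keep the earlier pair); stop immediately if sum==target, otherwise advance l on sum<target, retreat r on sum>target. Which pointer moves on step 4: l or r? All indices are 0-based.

l=0 r=11: -13+39=26 d=8 *, r--
l=0 r=10: -13+36=23 d=5 *, r--
l=0 r=9: -13+28=15 d=3 *, l++
l=1 r=9: -12+28=16 d=2 *, l++

l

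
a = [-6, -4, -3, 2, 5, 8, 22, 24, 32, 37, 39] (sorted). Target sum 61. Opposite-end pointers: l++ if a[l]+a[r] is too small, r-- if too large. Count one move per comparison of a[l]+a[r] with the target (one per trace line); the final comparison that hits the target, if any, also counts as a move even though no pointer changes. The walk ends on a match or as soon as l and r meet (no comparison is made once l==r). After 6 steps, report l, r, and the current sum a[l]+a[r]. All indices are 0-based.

l=0 r=10: -6+39=33 <61, l++
l=1 r=10: -4+39=35 <61, l++
l=2 r=10: -3+39=36 <61, l++
l=3 r=10: 2+39=41 <61, l++
l=4 r=10: 5+39=44 <61, l++
l=5 r=10: 8+39=47 <61, l++

l=6, r=10, sum=61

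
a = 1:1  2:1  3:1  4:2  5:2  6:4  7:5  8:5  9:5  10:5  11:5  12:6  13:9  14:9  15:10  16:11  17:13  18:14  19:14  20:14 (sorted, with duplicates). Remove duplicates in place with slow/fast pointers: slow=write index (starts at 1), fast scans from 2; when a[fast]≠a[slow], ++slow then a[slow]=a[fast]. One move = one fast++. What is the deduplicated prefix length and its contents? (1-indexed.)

(s=1,f=2) a[fast]=1=a[slow] dup → fast++
(s=1,f=3) a[fast]=1=a[slow] dup → fast++
(s=1,f=4) a[fast]=2≠a[slow]=1 write a[2]=2 → slow++,fast++
(s=2,f=5) a[fast]=2=a[slow] dup → fast++
(s=2,f=6) a[fast]=4≠a[slow]=2 write a[3]=4 → slow++,fast++
(s=3,f=7) a[fast]=5≠a[slow]=4 write a[4]=5 → slow++,fast++
(s=4,f=8) a[fast]=5=a[slow] dup → fast++
(s=4,f=9) a[fast]=5=a[slow] dup → fast++
(s=4,f=10) a[fast]=5=a[slow] dup → fast++
(s=4,f=11) a[fast]=5=a[slow] dup → fast++
(s=4,f=12) a[fast]=6≠a[slow]=5 write a[5]=6 → slow++,fast++
(s=5,f=13) a[fast]=9≠a[slow]=6 write a[6]=9 → slow++,fast++
(s=6,f=14) a[fast]=9=a[slow] dup → fast++
(s=6,f=15) a[fast]=10≠a[slow]=9 write a[7]=10 → slow++,fast++
(s=7,f=16) a[fast]=11≠a[slow]=10 write a[8]=11 → slow++,fast++
(s=8,f=17) a[fast]=13≠a[slow]=11 write a[9]=13 → slow++,fast++
(s=9,f=18) a[fast]=14≠a[slow]=13 write a[10]=14 → slow++,fast++
(s=10,f=19) a[fast]=14=a[slow] dup → fast++
(s=10,f=20) a[fast]=14=a[slow] dup → fast++

length 10; prefix = [1, 2, 4, 5, 6, 9, 10, 11, 13, 14]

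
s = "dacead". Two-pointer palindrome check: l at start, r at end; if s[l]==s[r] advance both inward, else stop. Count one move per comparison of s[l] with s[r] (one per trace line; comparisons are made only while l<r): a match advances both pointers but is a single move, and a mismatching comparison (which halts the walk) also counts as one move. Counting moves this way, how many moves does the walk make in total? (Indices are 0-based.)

[0,5] 'd'=='d' → l++,r--
[1,4] 'a'=='a' → l++,r--
[2,3] 'c'!='e' → stop

3 moves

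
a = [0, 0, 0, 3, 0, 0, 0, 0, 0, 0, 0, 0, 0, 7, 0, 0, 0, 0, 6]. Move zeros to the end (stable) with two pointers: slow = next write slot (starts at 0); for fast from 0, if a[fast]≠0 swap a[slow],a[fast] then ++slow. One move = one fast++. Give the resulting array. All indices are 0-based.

slow=0 fast=0: a[fast]=0, fast++
slow=0 fast=1: a[fast]=0, fast++
slow=0 fast=2: a[fast]=0, fast++
slow=0 fast=3: a[fast]=3≠0 swap→a[0]=3, slow++,fast++
slow=1 fast=4: a[fast]=0, fast++
slow=1 fast=5: a[fast]=0, fast++
slow=1 fast=6: a[fast]=0, fast++
slow=1 fast=7: a[fast]=0, fast++
slow=1 fast=8: a[fast]=0, fast++
slow=1 fast=9: a[fast]=0, fast++
slow=1 fast=10: a[fast]=0, fast++
slow=1 fast=11: a[fast]=0, fast++
slow=1 fast=12: a[fast]=0, fast++
slow=1 fast=13: a[fast]=7≠0 swap→a[1]=7, slow++,fast++
slow=2 fast=14: a[fast]=0, fast++
slow=2 fast=15: a[fast]=0, fast++
slow=2 fast=16: a[fast]=0, fast++
slow=2 fast=17: a[fast]=0, fast++
slow=2 fast=18: a[fast]=6≠0 swap→a[2]=6, slow++,fast++

[3, 7, 6, 0, 0, 0, 0, 0, 0, 0, 0, 0, 0, 0, 0, 0, 0, 0, 0]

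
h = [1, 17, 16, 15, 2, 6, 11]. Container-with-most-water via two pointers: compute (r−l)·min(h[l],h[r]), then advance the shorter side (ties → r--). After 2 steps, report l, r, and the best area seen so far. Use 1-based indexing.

[1,7] min(1,11)*6=6 best=6 * → l++
[2,7] min(17,11)*5=55 best=55 * → r--

l=2, r=6, best area=55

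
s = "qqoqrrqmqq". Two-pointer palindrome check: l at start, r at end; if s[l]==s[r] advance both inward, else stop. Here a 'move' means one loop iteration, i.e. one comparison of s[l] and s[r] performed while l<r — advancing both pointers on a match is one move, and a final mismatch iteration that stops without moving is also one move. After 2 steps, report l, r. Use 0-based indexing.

l=2, r=7

l=0 r=9: 'q'=='q', l++,r--
l=1 r=8: 'q'=='q', l++,r--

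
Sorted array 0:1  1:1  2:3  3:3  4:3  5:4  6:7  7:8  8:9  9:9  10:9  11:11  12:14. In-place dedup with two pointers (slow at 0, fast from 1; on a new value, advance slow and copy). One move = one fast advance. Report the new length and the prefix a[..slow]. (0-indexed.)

length 8; prefix = [1, 3, 4, 7, 8, 9, 11, 14]

slow=0 fast=1: a[fast]=1=a[slow] dup, fast++
slow=0 fast=2: a[fast]=3≠a[slow]=1 write a[1]=3, slow++,fast++
slow=1 fast=3: a[fast]=3=a[slow] dup, fast++
slow=1 fast=4: a[fast]=3=a[slow] dup, fast++
slow=1 fast=5: a[fast]=4≠a[slow]=3 write a[2]=4, slow++,fast++
slow=2 fast=6: a[fast]=7≠a[slow]=4 write a[3]=7, slow++,fast++
slow=3 fast=7: a[fast]=8≠a[slow]=7 write a[4]=8, slow++,fast++
slow=4 fast=8: a[fast]=9≠a[slow]=8 write a[5]=9, slow++,fast++
slow=5 fast=9: a[fast]=9=a[slow] dup, fast++
slow=5 fast=10: a[fast]=9=a[slow] dup, fast++
slow=5 fast=11: a[fast]=11≠a[slow]=9 write a[6]=11, slow++,fast++
slow=6 fast=12: a[fast]=14≠a[slow]=11 write a[7]=14, slow++,fast++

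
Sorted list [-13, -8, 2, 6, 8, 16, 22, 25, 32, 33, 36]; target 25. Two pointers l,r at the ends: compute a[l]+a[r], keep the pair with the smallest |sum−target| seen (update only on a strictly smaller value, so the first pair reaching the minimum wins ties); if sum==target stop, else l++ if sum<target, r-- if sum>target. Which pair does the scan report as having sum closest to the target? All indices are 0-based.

pair (-8, 33) with sum 25 (|Δ|=0)

l=0 r=10: -13+36=23 d=2 *, l++
l=1 r=10: -8+36=28 d=3, r--
l=1 r=9: -8+33=25 d=0 *, stop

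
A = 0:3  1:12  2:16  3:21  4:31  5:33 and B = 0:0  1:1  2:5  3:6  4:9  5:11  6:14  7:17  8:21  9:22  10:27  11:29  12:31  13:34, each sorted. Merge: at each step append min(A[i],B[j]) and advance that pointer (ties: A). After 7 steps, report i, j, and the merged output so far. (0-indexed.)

[i=0,j=0] A[i]=3>B[j]=0 take 0 → j++
[i=0,j=1] A[i]=3>B[j]=1 take 1 → j++
[i=0,j=2] A[i]=3<=B[j]=5 take 3 → i++
[i=1,j=2] A[i]=12>B[j]=5 take 5 → j++
[i=1,j=3] A[i]=12>B[j]=6 take 6 → j++
[i=1,j=4] A[i]=12>B[j]=9 take 9 → j++
[i=1,j=5] A[i]=12>B[j]=11 take 11 → j++

i=1, j=6, merged so far=[0, 1, 3, 5, 6, 9, 11]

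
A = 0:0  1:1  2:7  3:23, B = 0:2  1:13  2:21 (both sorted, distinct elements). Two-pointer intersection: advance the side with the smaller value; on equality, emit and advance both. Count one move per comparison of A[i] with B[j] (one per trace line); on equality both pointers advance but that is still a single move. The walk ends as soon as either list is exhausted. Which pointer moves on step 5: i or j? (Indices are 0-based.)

[i=0,j=0] 0<2 → i++
[i=1,j=0] 1<2 → i++
[i=2,j=0] 7>2 → j++
[i=2,j=1] 7<13 → i++
[i=3,j=1] 23>13 → j++

j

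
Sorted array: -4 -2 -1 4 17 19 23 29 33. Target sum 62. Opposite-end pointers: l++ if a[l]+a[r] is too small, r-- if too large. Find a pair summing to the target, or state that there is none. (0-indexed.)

[0,8] -4+33=29 <62 → l++
[1,8] -2+33=31 <62 → l++
[2,8] -1+33=32 <62 → l++
[3,8] 4+33=37 <62 → l++
[4,8] 17+33=50 <62 → l++
[5,8] 19+33=52 <62 → l++
[6,8] 23+33=56 <62 → l++
[7,8] 29+33=62 → found

(29, 33)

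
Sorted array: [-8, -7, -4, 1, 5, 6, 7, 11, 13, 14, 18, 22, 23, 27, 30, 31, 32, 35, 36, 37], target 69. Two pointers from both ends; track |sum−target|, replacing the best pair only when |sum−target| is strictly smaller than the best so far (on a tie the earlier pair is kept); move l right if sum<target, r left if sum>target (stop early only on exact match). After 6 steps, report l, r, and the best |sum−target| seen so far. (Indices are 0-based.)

l=6, r=19, best |Δ|=26

l=0 r=19: -8+37=29 d=40 *, l++
l=1 r=19: -7+37=30 d=39 *, l++
l=2 r=19: -4+37=33 d=36 *, l++
l=3 r=19: 1+37=38 d=31 *, l++
l=4 r=19: 5+37=42 d=27 *, l++
l=5 r=19: 6+37=43 d=26 *, l++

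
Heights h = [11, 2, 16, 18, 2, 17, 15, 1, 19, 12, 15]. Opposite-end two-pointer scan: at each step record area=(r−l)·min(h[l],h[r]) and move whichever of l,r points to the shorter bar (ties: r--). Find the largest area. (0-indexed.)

max area = 120

[0,10] min(11,15)*10=110 best=110 * → l++
[1,10] min(2,15)*9=18 best=110 → l++
[2,10] min(16,15)*8=120 best=120 * → r--
[2,9] min(16,12)*7=84 best=120 → r--
[2,8] min(16,19)*6=96 best=120 → l++
[3,8] min(18,19)*5=90 best=120 → l++
[4,8] min(2,19)*4=8 best=120 → l++
[5,8] min(17,19)*3=51 best=120 → l++
[6,8] min(15,19)*2=30 best=120 → l++
[7,8] min(1,19)*1=1 best=120 → l++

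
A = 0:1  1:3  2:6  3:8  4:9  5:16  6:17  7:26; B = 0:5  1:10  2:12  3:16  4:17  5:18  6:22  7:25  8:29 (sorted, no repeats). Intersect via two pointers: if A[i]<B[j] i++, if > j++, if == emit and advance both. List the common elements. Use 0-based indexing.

intersection = [16, 17]

i=0 j=0: 1<5, i++
i=1 j=0: 3<5, i++
i=2 j=0: 6>5, j++
i=2 j=1: 6<10, i++
i=3 j=1: 8<10, i++
i=4 j=1: 9<10, i++
i=5 j=1: 16>10, j++
i=5 j=2: 16>12, j++
i=5 j=3: 16==16 emit, i++,j++
i=6 j=4: 17==17 emit, i++,j++
i=7 j=5: 26>18, j++
i=7 j=6: 26>22, j++
i=7 j=7: 26>25, j++
i=7 j=8: 26<29, i++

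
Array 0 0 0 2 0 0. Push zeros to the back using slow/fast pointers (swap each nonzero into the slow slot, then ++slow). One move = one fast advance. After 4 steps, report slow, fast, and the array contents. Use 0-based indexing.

slow=1, fast=4, a=[2, 0, 0, 0, 0, 0]

slow=0 fast=0: a[fast]=0, fast++
slow=0 fast=1: a[fast]=0, fast++
slow=0 fast=2: a[fast]=0, fast++
slow=0 fast=3: a[fast]=2≠0 swap→a[0]=2, slow++,fast++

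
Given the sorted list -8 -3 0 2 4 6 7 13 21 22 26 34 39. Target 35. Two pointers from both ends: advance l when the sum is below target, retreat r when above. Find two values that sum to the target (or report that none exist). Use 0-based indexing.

(13, 22)

[0,12] -8+39=31 <35 → l++
[1,12] -3+39=36 >35 → r--
[1,11] -3+34=31 <35 → l++
[2,11] 0+34=34 <35 → l++
[3,11] 2+34=36 >35 → r--
[3,10] 2+26=28 <35 → l++
[4,10] 4+26=30 <35 → l++
[5,10] 6+26=32 <35 → l++
[6,10] 7+26=33 <35 → l++
[7,10] 13+26=39 >35 → r--
[7,9] 13+22=35 → found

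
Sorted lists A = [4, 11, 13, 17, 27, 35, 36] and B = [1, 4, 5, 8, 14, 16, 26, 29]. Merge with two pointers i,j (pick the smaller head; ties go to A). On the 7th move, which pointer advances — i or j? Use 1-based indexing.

i

[i=1,j=1] A[i]=4>B[j]=1 take 1 → j++
[i=1,j=2] A[i]=4<=B[j]=4 take 4 → i++
[i=2,j=2] A[i]=11>B[j]=4 take 4 → j++
[i=2,j=3] A[i]=11>B[j]=5 take 5 → j++
[i=2,j=4] A[i]=11>B[j]=8 take 8 → j++
[i=2,j=5] A[i]=11<=B[j]=14 take 11 → i++
[i=3,j=5] A[i]=13<=B[j]=14 take 13 → i++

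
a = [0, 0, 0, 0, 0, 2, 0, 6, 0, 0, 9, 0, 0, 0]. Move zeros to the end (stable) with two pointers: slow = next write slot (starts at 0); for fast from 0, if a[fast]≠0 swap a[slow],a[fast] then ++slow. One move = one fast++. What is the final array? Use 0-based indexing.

[2, 6, 9, 0, 0, 0, 0, 0, 0, 0, 0, 0, 0, 0]

slow=0 fast=0: a[fast]=0, fast++
slow=0 fast=1: a[fast]=0, fast++
slow=0 fast=2: a[fast]=0, fast++
slow=0 fast=3: a[fast]=0, fast++
slow=0 fast=4: a[fast]=0, fast++
slow=0 fast=5: a[fast]=2≠0 swap→a[0]=2, slow++,fast++
slow=1 fast=6: a[fast]=0, fast++
slow=1 fast=7: a[fast]=6≠0 swap→a[1]=6, slow++,fast++
slow=2 fast=8: a[fast]=0, fast++
slow=2 fast=9: a[fast]=0, fast++
slow=2 fast=10: a[fast]=9≠0 swap→a[2]=9, slow++,fast++
slow=3 fast=11: a[fast]=0, fast++
slow=3 fast=12: a[fast]=0, fast++
slow=3 fast=13: a[fast]=0, fast++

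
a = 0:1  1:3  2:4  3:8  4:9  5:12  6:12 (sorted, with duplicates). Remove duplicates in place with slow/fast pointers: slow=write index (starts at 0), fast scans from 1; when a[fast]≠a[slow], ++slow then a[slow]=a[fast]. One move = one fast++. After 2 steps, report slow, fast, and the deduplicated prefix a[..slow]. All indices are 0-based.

(s=0,f=1) a[fast]=3≠a[slow]=1 write a[1]=3 → slow++,fast++
(s=1,f=2) a[fast]=4≠a[slow]=3 write a[2]=4 → slow++,fast++

slow=2, fast=3, prefix=[1, 3, 4]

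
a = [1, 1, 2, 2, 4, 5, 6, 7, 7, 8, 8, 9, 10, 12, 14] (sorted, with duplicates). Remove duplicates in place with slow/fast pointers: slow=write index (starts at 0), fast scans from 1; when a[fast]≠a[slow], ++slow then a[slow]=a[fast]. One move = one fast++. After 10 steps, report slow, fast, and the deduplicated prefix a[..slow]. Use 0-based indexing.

(s=0,f=1) a[fast]=1=a[slow] dup → fast++
(s=0,f=2) a[fast]=2≠a[slow]=1 write a[1]=2 → slow++,fast++
(s=1,f=3) a[fast]=2=a[slow] dup → fast++
(s=1,f=4) a[fast]=4≠a[slow]=2 write a[2]=4 → slow++,fast++
(s=2,f=5) a[fast]=5≠a[slow]=4 write a[3]=5 → slow++,fast++
(s=3,f=6) a[fast]=6≠a[slow]=5 write a[4]=6 → slow++,fast++
(s=4,f=7) a[fast]=7≠a[slow]=6 write a[5]=7 → slow++,fast++
(s=5,f=8) a[fast]=7=a[slow] dup → fast++
(s=5,f=9) a[fast]=8≠a[slow]=7 write a[6]=8 → slow++,fast++
(s=6,f=10) a[fast]=8=a[slow] dup → fast++

slow=6, fast=11, prefix=[1, 2, 4, 5, 6, 7, 8]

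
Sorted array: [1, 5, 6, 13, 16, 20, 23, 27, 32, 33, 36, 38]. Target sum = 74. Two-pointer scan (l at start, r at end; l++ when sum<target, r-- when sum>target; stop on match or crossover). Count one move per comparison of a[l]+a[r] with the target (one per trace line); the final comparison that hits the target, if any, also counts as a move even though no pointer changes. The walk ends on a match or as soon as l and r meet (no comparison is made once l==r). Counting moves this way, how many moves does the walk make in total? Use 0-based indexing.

l=0 r=11: 1+38=39 <74, l++
l=1 r=11: 5+38=43 <74, l++
l=2 r=11: 6+38=44 <74, l++
l=3 r=11: 13+38=51 <74, l++
l=4 r=11: 16+38=54 <74, l++
l=5 r=11: 20+38=58 <74, l++
l=6 r=11: 23+38=61 <74, l++
l=7 r=11: 27+38=65 <74, l++
l=8 r=11: 32+38=70 <74, l++
l=9 r=11: 33+38=71 <74, l++
l=10 r=11: 36+38=74, found

11 moves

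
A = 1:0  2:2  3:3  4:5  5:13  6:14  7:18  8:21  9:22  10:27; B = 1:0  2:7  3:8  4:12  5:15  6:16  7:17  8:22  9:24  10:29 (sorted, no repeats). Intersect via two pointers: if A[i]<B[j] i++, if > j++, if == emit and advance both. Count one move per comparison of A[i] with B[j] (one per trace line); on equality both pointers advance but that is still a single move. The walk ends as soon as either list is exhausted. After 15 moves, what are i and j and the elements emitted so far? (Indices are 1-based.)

i=1 j=1: 0==0 emit, i++,j++
i=2 j=2: 2<7, i++
i=3 j=2: 3<7, i++
i=4 j=2: 5<7, i++
i=5 j=2: 13>7, j++
i=5 j=3: 13>8, j++
i=5 j=4: 13>12, j++
i=5 j=5: 13<15, i++
i=6 j=5: 14<15, i++
i=7 j=5: 18>15, j++
i=7 j=6: 18>16, j++
i=7 j=7: 18>17, j++
i=7 j=8: 18<22, i++
i=8 j=8: 21<22, i++
i=9 j=8: 22==22 emit, i++,j++

i=10, j=9, emitted=[0, 22]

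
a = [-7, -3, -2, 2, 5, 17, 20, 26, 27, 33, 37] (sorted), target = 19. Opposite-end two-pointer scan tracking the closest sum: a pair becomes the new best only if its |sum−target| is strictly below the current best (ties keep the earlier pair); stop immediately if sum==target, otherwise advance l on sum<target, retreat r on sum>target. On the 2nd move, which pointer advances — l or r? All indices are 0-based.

r

l=0 r=10: -7+37=30 d=11 *, r--
l=0 r=9: -7+33=26 d=7 *, r--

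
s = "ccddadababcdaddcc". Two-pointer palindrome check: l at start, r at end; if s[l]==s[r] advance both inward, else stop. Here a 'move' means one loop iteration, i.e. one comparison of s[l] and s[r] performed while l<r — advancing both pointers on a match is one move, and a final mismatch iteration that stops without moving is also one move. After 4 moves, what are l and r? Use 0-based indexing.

l=4, r=12

[0,16] 'c'=='c' → l++,r--
[1,15] 'c'=='c' → l++,r--
[2,14] 'd'=='d' → l++,r--
[3,13] 'd'=='d' → l++,r--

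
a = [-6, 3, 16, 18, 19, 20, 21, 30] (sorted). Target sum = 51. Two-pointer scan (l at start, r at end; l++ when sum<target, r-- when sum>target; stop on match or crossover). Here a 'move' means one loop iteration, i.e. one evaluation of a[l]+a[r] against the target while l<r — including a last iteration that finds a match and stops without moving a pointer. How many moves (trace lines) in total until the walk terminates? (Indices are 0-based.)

7 moves

[0,7] -6+30=24 <51 → l++
[1,7] 3+30=33 <51 → l++
[2,7] 16+30=46 <51 → l++
[3,7] 18+30=48 <51 → l++
[4,7] 19+30=49 <51 → l++
[5,7] 20+30=50 <51 → l++
[6,7] 21+30=51 → found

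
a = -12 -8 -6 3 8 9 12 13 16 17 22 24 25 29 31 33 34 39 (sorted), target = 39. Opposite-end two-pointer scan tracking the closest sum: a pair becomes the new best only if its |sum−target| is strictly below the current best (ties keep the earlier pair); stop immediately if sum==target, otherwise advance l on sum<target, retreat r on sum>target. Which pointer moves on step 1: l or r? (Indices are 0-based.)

l

l=0 r=17: -12+39=27 d=12 *, l++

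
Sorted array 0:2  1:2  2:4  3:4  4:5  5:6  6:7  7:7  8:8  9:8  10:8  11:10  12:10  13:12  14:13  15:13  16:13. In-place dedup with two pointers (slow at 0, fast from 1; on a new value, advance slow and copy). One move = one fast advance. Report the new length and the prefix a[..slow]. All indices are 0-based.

(s=0,f=1) a[fast]=2=a[slow] dup → fast++
(s=0,f=2) a[fast]=4≠a[slow]=2 write a[1]=4 → slow++,fast++
(s=1,f=3) a[fast]=4=a[slow] dup → fast++
(s=1,f=4) a[fast]=5≠a[slow]=4 write a[2]=5 → slow++,fast++
(s=2,f=5) a[fast]=6≠a[slow]=5 write a[3]=6 → slow++,fast++
(s=3,f=6) a[fast]=7≠a[slow]=6 write a[4]=7 → slow++,fast++
(s=4,f=7) a[fast]=7=a[slow] dup → fast++
(s=4,f=8) a[fast]=8≠a[slow]=7 write a[5]=8 → slow++,fast++
(s=5,f=9) a[fast]=8=a[slow] dup → fast++
(s=5,f=10) a[fast]=8=a[slow] dup → fast++
(s=5,f=11) a[fast]=10≠a[slow]=8 write a[6]=10 → slow++,fast++
(s=6,f=12) a[fast]=10=a[slow] dup → fast++
(s=6,f=13) a[fast]=12≠a[slow]=10 write a[7]=12 → slow++,fast++
(s=7,f=14) a[fast]=13≠a[slow]=12 write a[8]=13 → slow++,fast++
(s=8,f=15) a[fast]=13=a[slow] dup → fast++
(s=8,f=16) a[fast]=13=a[slow] dup → fast++

length 9; prefix = [2, 4, 5, 6, 7, 8, 10, 12, 13]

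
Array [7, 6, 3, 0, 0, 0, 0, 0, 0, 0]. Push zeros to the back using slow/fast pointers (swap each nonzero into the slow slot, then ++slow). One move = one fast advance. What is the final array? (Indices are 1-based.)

[7, 6, 3, 0, 0, 0, 0, 0, 0, 0]

(s=1,f=1) a[fast]=7≠0 swap→a[1]=7 → slow++,fast++
(s=2,f=2) a[fast]=6≠0 swap→a[2]=6 → slow++,fast++
(s=3,f=3) a[fast]=3≠0 swap→a[3]=3 → slow++,fast++
(s=4,f=4) a[fast]=0 → fast++
(s=4,f=5) a[fast]=0 → fast++
(s=4,f=6) a[fast]=0 → fast++
(s=4,f=7) a[fast]=0 → fast++
(s=4,f=8) a[fast]=0 → fast++
(s=4,f=9) a[fast]=0 → fast++
(s=4,f=10) a[fast]=0 → fast++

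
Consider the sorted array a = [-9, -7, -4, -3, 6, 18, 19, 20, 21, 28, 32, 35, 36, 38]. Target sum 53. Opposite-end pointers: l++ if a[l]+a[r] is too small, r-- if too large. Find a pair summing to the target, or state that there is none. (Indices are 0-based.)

l=0 r=13: -9+38=29 <53, l++
l=1 r=13: -7+38=31 <53, l++
l=2 r=13: -4+38=34 <53, l++
l=3 r=13: -3+38=35 <53, l++
l=4 r=13: 6+38=44 <53, l++
l=5 r=13: 18+38=56 >53, r--
l=5 r=12: 18+36=54 >53, r--
l=5 r=11: 18+35=53, found

(18, 35)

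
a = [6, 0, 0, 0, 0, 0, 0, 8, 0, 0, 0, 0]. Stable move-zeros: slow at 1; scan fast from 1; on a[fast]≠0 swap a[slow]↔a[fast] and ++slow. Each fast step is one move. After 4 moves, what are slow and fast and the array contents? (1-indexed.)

slow=2, fast=5, a=[6, 0, 0, 0, 0, 0, 0, 8, 0, 0, 0, 0]

(s=1,f=1) a[fast]=6≠0 swap→a[1]=6 → slow++,fast++
(s=2,f=2) a[fast]=0 → fast++
(s=2,f=3) a[fast]=0 → fast++
(s=2,f=4) a[fast]=0 → fast++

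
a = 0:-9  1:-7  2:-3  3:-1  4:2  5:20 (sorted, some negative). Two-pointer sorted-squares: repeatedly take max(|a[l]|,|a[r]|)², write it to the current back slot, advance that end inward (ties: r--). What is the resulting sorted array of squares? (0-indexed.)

[0,5] |-9|<=|20| out[5]=400 → r--
[0,4] |-9|>|2| out[4]=81 → l++
[1,4] |-7|>|2| out[3]=49 → l++
[2,4] |-3|>|2| out[2]=9 → l++
[3,4] |-1|<=|2| out[1]=4 → r--
[3,3] |-1|<=|-1| out[0]=1 → r--

[1, 4, 9, 49, 81, 400]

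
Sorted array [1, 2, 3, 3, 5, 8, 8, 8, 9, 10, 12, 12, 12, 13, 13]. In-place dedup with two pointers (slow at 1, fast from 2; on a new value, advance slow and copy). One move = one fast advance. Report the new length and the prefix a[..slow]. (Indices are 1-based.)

length 9; prefix = [1, 2, 3, 5, 8, 9, 10, 12, 13]

(s=1,f=2) a[fast]=2≠a[slow]=1 write a[2]=2 → slow++,fast++
(s=2,f=3) a[fast]=3≠a[slow]=2 write a[3]=3 → slow++,fast++
(s=3,f=4) a[fast]=3=a[slow] dup → fast++
(s=3,f=5) a[fast]=5≠a[slow]=3 write a[4]=5 → slow++,fast++
(s=4,f=6) a[fast]=8≠a[slow]=5 write a[5]=8 → slow++,fast++
(s=5,f=7) a[fast]=8=a[slow] dup → fast++
(s=5,f=8) a[fast]=8=a[slow] dup → fast++
(s=5,f=9) a[fast]=9≠a[slow]=8 write a[6]=9 → slow++,fast++
(s=6,f=10) a[fast]=10≠a[slow]=9 write a[7]=10 → slow++,fast++
(s=7,f=11) a[fast]=12≠a[slow]=10 write a[8]=12 → slow++,fast++
(s=8,f=12) a[fast]=12=a[slow] dup → fast++
(s=8,f=13) a[fast]=12=a[slow] dup → fast++
(s=8,f=14) a[fast]=13≠a[slow]=12 write a[9]=13 → slow++,fast++
(s=9,f=15) a[fast]=13=a[slow] dup → fast++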